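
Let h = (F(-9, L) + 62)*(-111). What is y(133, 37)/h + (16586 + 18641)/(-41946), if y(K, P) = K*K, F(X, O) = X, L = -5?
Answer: -316407745/82256106 ≈ -3.8466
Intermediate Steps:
y(K, P) = K²
h = -5883 (h = (-9 + 62)*(-111) = 53*(-111) = -5883)
y(133, 37)/h + (16586 + 18641)/(-41946) = 133²/(-5883) + (16586 + 18641)/(-41946) = 17689*(-1/5883) + 35227*(-1/41946) = -17689/5883 - 35227/41946 = -316407745/82256106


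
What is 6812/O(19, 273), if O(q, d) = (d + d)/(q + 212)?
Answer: 2882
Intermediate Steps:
O(q, d) = 2*d/(212 + q) (O(q, d) = (2*d)/(212 + q) = 2*d/(212 + q))
6812/O(19, 273) = 6812/((2*273/(212 + 19))) = 6812/((2*273/231)) = 6812/((2*273*(1/231))) = 6812/(26/11) = 6812*(11/26) = 2882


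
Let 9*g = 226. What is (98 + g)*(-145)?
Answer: -160660/9 ≈ -17851.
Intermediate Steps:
g = 226/9 (g = (1/9)*226 = 226/9 ≈ 25.111)
(98 + g)*(-145) = (98 + 226/9)*(-145) = (1108/9)*(-145) = -160660/9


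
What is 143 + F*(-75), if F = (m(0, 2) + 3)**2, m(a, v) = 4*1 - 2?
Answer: -1732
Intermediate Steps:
m(a, v) = 2 (m(a, v) = 4 - 2 = 2)
F = 25 (F = (2 + 3)**2 = 5**2 = 25)
143 + F*(-75) = 143 + 25*(-75) = 143 - 1875 = -1732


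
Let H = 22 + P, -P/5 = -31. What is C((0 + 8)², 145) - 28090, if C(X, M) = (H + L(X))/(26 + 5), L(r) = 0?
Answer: -870613/31 ≈ -28084.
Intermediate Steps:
P = 155 (P = -5*(-31) = 155)
H = 177 (H = 22 + 155 = 177)
C(X, M) = 177/31 (C(X, M) = (177 + 0)/(26 + 5) = 177/31)
C((0 + 8)², 145) - 28090 = 177/31 - 28090 = -870613/31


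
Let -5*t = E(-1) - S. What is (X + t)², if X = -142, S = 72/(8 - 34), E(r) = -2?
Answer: 3415104/169 ≈ 20208.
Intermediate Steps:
S = -36/13 (S = 72/(-26) = 72*(-1/26) = -36/13 ≈ -2.7692)
t = -2/13 (t = -(-2 - 1*(-36/13))/5 = -(-2 + 36/13)/5 = -⅕*10/13 = -2/13 ≈ -0.15385)
(X + t)² = (-142 - 2/13)² = (-1848/13)² = 3415104/169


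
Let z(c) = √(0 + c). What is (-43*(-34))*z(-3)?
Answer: 1462*I*√3 ≈ 2532.3*I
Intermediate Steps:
z(c) = √c
(-43*(-34))*z(-3) = (-43*(-34))*√(-3) = 1462*(I*√3) = 1462*I*√3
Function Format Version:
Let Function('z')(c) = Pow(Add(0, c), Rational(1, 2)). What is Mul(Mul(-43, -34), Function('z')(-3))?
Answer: Mul(1462, I, Pow(3, Rational(1, 2))) ≈ Mul(2532.3, I)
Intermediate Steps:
Function('z')(c) = Pow(c, Rational(1, 2))
Mul(Mul(-43, -34), Function('z')(-3)) = Mul(Mul(-43, -34), Pow(-3, Rational(1, 2))) = Mul(1462, Mul(I, Pow(3, Rational(1, 2)))) = Mul(1462, I, Pow(3, Rational(1, 2)))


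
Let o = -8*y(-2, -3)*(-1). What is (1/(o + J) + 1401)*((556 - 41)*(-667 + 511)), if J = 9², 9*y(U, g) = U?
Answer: -80253393480/713 ≈ -1.1256e+8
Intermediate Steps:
y(U, g) = U/9
J = 81
o = -16/9 (o = -8*(-2)/9*(-1) = -8*(-2/9)*(-1) = (16/9)*(-1) = -16/9 ≈ -1.7778)
(1/(o + J) + 1401)*((556 - 41)*(-667 + 511)) = (1/(-16/9 + 81) + 1401)*((556 - 41)*(-667 + 511)) = (1/(713/9) + 1401)*(515*(-156)) = (9/713 + 1401)*(-80340) = (998922/713)*(-80340) = -80253393480/713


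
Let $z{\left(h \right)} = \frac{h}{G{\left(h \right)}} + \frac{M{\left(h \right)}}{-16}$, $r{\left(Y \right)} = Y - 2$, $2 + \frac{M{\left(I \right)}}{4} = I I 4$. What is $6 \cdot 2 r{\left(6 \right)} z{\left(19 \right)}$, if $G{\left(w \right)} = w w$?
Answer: $- \frac{328728}{19} \approx -17301.0$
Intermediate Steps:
$G{\left(w \right)} = w^{2}$
$M{\left(I \right)} = -8 + 16 I^{2}$ ($M{\left(I \right)} = -8 + 4 I I 4 = -8 + 4 I^{2} \cdot 4 = -8 + 4 \cdot 4 I^{2} = -8 + 16 I^{2}$)
$r{\left(Y \right)} = -2 + Y$
$z{\left(h \right)} = \frac{1}{2} + \frac{1}{h} - h^{2}$ ($z{\left(h \right)} = \frac{h}{h^{2}} + \frac{-8 + 16 h^{2}}{-16} = \frac{h}{h^{2}} + \left(-8 + 16 h^{2}\right) \left(- \frac{1}{16}\right) = \frac{1}{h} - \left(- \frac{1}{2} + h^{2}\right) = \frac{1}{2} + \frac{1}{h} - h^{2}$)
$6 \cdot 2 r{\left(6 \right)} z{\left(19 \right)} = 6 \cdot 2 \left(-2 + 6\right) \frac{1 + \frac{1}{2} \cdot 19 - 19^{3}}{19} = 12 \cdot 4 \frac{1 + \frac{19}{2} - 6859}{19} = 48 \frac{1 + \frac{19}{2} - 6859}{19} = 48 \cdot \frac{1}{19} \left(- \frac{13697}{2}\right) = 48 \left(- \frac{13697}{38}\right) = - \frac{328728}{19}$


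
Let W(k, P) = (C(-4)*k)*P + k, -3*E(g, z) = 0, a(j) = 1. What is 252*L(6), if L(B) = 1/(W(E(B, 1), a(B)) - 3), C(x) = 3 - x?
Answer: -84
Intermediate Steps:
E(g, z) = 0 (E(g, z) = -⅓*0 = 0)
W(k, P) = k + 7*P*k (W(k, P) = ((3 - 1*(-4))*k)*P + k = ((3 + 4)*k)*P + k = (7*k)*P + k = 7*P*k + k = k + 7*P*k)
L(B) = -⅓ (L(B) = 1/(0*(1 + 7*1) - 3) = 1/(0*(1 + 7) - 3) = 1/(0*8 - 3) = 1/(0 - 3) = 1/(-3) = -⅓)
252*L(6) = 252*(-⅓) = -84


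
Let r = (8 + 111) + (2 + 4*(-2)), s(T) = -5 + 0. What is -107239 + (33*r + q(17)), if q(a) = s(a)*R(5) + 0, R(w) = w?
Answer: -103535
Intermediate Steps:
s(T) = -5
q(a) = -25 (q(a) = -5*5 + 0 = -25 + 0 = -25)
r = 113 (r = 119 + (2 - 8) = 119 - 6 = 113)
-107239 + (33*r + q(17)) = -107239 + (33*113 - 25) = -107239 + (3729 - 25) = -107239 + 3704 = -103535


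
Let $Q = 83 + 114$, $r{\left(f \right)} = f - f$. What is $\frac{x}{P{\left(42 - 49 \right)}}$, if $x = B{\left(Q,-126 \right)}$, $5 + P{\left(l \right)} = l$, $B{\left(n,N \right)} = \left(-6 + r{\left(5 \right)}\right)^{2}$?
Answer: $-3$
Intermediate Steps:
$r{\left(f \right)} = 0$
$Q = 197$
$B{\left(n,N \right)} = 36$ ($B{\left(n,N \right)} = \left(-6 + 0\right)^{2} = \left(-6\right)^{2} = 36$)
$P{\left(l \right)} = -5 + l$
$x = 36$
$\frac{x}{P{\left(42 - 49 \right)}} = \frac{36}{-5 + \left(42 - 49\right)} = \frac{36}{-5 - 7} = \frac{36}{-12} = 36 \left(- \frac{1}{12}\right) = -3$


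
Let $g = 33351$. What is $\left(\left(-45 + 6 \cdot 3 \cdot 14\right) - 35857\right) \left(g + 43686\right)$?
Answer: $-2746369050$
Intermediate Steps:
$\left(\left(-45 + 6 \cdot 3 \cdot 14\right) - 35857\right) \left(g + 43686\right) = \left(\left(-45 + 6 \cdot 3 \cdot 14\right) - 35857\right) \left(33351 + 43686\right) = \left(\left(-45 + 6 \cdot 42\right) - 35857\right) 77037 = \left(\left(-45 + 252\right) - 35857\right) 77037 = \left(207 - 35857\right) 77037 = \left(-35650\right) 77037 = -2746369050$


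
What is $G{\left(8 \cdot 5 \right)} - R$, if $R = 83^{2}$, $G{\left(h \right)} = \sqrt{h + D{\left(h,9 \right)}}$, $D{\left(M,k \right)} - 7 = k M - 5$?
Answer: $-6889 + \sqrt{402} \approx -6869.0$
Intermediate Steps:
$D{\left(M,k \right)} = 2 + M k$ ($D{\left(M,k \right)} = 7 + \left(k M - 5\right) = 7 + \left(M k - 5\right) = 7 + \left(-5 + M k\right) = 2 + M k$)
$G{\left(h \right)} = \sqrt{2 + 10 h}$ ($G{\left(h \right)} = \sqrt{h + \left(2 + h 9\right)} = \sqrt{h + \left(2 + 9 h\right)} = \sqrt{2 + 10 h}$)
$R = 6889$
$G{\left(8 \cdot 5 \right)} - R = \sqrt{2 + 10 \cdot 8 \cdot 5} - 6889 = \sqrt{2 + 10 \cdot 40} - 6889 = \sqrt{2 + 400} - 6889 = \sqrt{402} - 6889 = -6889 + \sqrt{402}$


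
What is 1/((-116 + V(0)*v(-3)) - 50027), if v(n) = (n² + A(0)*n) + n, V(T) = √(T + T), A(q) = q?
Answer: -1/50143 ≈ -1.9943e-5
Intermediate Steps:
V(T) = √2*√T (V(T) = √(2*T) = √2*√T)
v(n) = n + n² (v(n) = (n² + 0*n) + n = (n² + 0) + n = n² + n = n + n²)
1/((-116 + V(0)*v(-3)) - 50027) = 1/((-116 + (√2*√0)*(-3*(1 - 3))) - 50027) = 1/((-116 + (√2*0)*(-3*(-2))) - 50027) = 1/((-116 + 0*6) - 50027) = 1/((-116 + 0) - 50027) = 1/(-116 - 50027) = 1/(-50143) = -1/50143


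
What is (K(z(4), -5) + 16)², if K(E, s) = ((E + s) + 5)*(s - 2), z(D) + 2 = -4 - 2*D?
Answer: 12996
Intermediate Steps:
z(D) = -6 - 2*D (z(D) = -2 + (-4 - 2*D) = -6 - 2*D)
K(E, s) = (-2 + s)*(5 + E + s) (K(E, s) = (5 + E + s)*(-2 + s) = (-2 + s)*(5 + E + s))
(K(z(4), -5) + 16)² = ((-10 + (-5)² - 2*(-6 - 2*4) + 3*(-5) + (-6 - 2*4)*(-5)) + 16)² = ((-10 + 25 - 2*(-6 - 8) - 15 + (-6 - 8)*(-5)) + 16)² = ((-10 + 25 - 2*(-14) - 15 - 14*(-5)) + 16)² = ((-10 + 25 + 28 - 15 + 70) + 16)² = (98 + 16)² = 114² = 12996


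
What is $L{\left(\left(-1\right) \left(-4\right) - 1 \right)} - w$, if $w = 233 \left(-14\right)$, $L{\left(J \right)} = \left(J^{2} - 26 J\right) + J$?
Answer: $3196$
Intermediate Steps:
$L{\left(J \right)} = J^{2} - 25 J$
$w = -3262$
$L{\left(\left(-1\right) \left(-4\right) - 1 \right)} - w = \left(\left(-1\right) \left(-4\right) - 1\right) \left(-25 - -3\right) - -3262 = \left(4 - 1\right) \left(-25 + \left(4 - 1\right)\right) + 3262 = 3 \left(-25 + 3\right) + 3262 = 3 \left(-22\right) + 3262 = -66 + 3262 = 3196$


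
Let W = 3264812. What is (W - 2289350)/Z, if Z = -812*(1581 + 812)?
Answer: -487731/971558 ≈ -0.50201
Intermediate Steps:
Z = -1943116 (Z = -812*2393 = -1943116)
(W - 2289350)/Z = (3264812 - 2289350)/(-1943116) = 975462*(-1/1943116) = -487731/971558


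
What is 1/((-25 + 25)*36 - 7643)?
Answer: -1/7643 ≈ -0.00013084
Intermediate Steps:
1/((-25 + 25)*36 - 7643) = 1/(0*36 - 7643) = 1/(0 - 7643) = 1/(-7643) = -1/7643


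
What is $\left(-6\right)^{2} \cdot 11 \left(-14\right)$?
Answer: $-5544$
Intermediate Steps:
$\left(-6\right)^{2} \cdot 11 \left(-14\right) = 36 \cdot 11 \left(-14\right) = 396 \left(-14\right) = -5544$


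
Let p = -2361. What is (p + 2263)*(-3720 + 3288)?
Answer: 42336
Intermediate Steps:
(p + 2263)*(-3720 + 3288) = (-2361 + 2263)*(-3720 + 3288) = -98*(-432) = 42336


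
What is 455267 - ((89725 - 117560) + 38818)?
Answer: 444284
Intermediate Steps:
455267 - ((89725 - 117560) + 38818) = 455267 - (-27835 + 38818) = 455267 - 1*10983 = 455267 - 10983 = 444284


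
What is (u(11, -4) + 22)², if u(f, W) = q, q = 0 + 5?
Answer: 729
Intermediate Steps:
q = 5
u(f, W) = 5
(u(11, -4) + 22)² = (5 + 22)² = 27² = 729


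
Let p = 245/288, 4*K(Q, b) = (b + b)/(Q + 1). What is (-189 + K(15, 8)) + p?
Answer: -54115/288 ≈ -187.90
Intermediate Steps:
K(Q, b) = b/(2*(1 + Q)) (K(Q, b) = ((b + b)/(Q + 1))/4 = ((2*b)/(1 + Q))/4 = (2*b/(1 + Q))/4 = b/(2*(1 + Q)))
p = 245/288 (p = 245*(1/288) = 245/288 ≈ 0.85069)
(-189 + K(15, 8)) + p = (-189 + (1/2)*8/(1 + 15)) + 245/288 = (-189 + (1/2)*8/16) + 245/288 = (-189 + (1/2)*8*(1/16)) + 245/288 = (-189 + 1/4) + 245/288 = -755/4 + 245/288 = -54115/288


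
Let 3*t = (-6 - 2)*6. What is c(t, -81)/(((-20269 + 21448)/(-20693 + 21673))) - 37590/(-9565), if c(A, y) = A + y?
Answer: -172986058/2255427 ≈ -76.698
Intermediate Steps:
t = -16 (t = ((-6 - 2)*6)/3 = (-8*6)/3 = (⅓)*(-48) = -16)
c(t, -81)/(((-20269 + 21448)/(-20693 + 21673))) - 37590/(-9565) = (-16 - 81)/(((-20269 + 21448)/(-20693 + 21673))) - 37590/(-9565) = -97/(1179/980) - 37590*(-1/9565) = -97/(1179*(1/980)) + 7518/1913 = -97/1179/980 + 7518/1913 = -97*980/1179 + 7518/1913 = -95060/1179 + 7518/1913 = -172986058/2255427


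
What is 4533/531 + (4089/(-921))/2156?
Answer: 999877561/117154884 ≈ 8.5347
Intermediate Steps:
4533/531 + (4089/(-921))/2156 = 4533*(1/531) + (4089*(-1/921))*(1/2156) = 1511/177 - 1363/307*1/2156 = 1511/177 - 1363/661892 = 999877561/117154884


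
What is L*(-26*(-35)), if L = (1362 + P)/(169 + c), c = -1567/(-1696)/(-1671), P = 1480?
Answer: 7329388859520/478947137 ≈ 15303.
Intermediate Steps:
c = -1567/2834016 (c = -1567*(-1/1696)*(-1/1671) = (1567/1696)*(-1/1671) = -1567/2834016 ≈ -0.00055293)
L = 8054273472/478947137 (L = (1362 + 1480)/(169 - 1567/2834016) = 2842/(478947137/2834016) = 2842*(2834016/478947137) = 8054273472/478947137 ≈ 16.817)
L*(-26*(-35)) = 8054273472*(-26*(-35))/478947137 = (8054273472/478947137)*910 = 7329388859520/478947137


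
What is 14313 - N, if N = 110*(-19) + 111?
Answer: 16292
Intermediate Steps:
N = -1979 (N = -2090 + 111 = -1979)
14313 - N = 14313 - 1*(-1979) = 14313 + 1979 = 16292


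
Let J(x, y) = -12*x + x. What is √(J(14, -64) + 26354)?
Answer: 10*√262 ≈ 161.86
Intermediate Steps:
J(x, y) = -11*x
√(J(14, -64) + 26354) = √(-11*14 + 26354) = √(-154 + 26354) = √26200 = 10*√262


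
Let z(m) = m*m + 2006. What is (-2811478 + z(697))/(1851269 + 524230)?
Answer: -2323663/2375499 ≈ -0.97818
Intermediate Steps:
z(m) = 2006 + m**2 (z(m) = m**2 + 2006 = 2006 + m**2)
(-2811478 + z(697))/(1851269 + 524230) = (-2811478 + (2006 + 697**2))/(1851269 + 524230) = (-2811478 + (2006 + 485809))/2375499 = (-2811478 + 487815)*(1/2375499) = -2323663*1/2375499 = -2323663/2375499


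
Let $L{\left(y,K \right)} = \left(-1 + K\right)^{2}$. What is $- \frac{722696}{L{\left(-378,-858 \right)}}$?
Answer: $- \frac{722696}{737881} \approx -0.97942$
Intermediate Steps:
$- \frac{722696}{L{\left(-378,-858 \right)}} = - \frac{722696}{\left(-1 - 858\right)^{2}} = - \frac{722696}{\left(-859\right)^{2}} = - \frac{722696}{737881}$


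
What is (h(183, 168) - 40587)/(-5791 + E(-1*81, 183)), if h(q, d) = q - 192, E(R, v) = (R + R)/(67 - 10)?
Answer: 771324/110083 ≈ 7.0068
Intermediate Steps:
E(R, v) = 2*R/57 (E(R, v) = (2*R)/57 = (2*R)*(1/57) = 2*R/57)
h(q, d) = -192 + q
(h(183, 168) - 40587)/(-5791 + E(-1*81, 183)) = ((-192 + 183) - 40587)/(-5791 + 2*(-1*81)/57) = (-9 - 40587)/(-5791 + (2/57)*(-81)) = -40596/(-5791 - 54/19) = -40596/(-110083/19) = -40596*(-19/110083) = 771324/110083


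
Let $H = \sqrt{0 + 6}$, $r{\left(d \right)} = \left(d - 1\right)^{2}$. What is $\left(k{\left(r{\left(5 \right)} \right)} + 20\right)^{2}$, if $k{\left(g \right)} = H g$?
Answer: $1936 + 640 \sqrt{6} \approx 3503.7$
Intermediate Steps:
$r{\left(d \right)} = \left(-1 + d\right)^{2}$
$H = \sqrt{6} \approx 2.4495$
$k{\left(g \right)} = g \sqrt{6}$ ($k{\left(g \right)} = \sqrt{6} g = g \sqrt{6}$)
$\left(k{\left(r{\left(5 \right)} \right)} + 20\right)^{2} = \left(\left(-1 + 5\right)^{2} \sqrt{6} + 20\right)^{2} = \left(4^{2} \sqrt{6} + 20\right)^{2} = \left(16 \sqrt{6} + 20\right)^{2} = \left(20 + 16 \sqrt{6}\right)^{2}$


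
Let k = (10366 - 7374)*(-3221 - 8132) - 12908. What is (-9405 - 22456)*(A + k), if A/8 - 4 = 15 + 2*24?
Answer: 1082654239828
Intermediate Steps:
A = 536 (A = 32 + 8*(15 + 2*24) = 32 + 8*(15 + 48) = 32 + 8*63 = 32 + 504 = 536)
k = -33981084 (k = 2992*(-11353) - 12908 = -33968176 - 12908 = -33981084)
(-9405 - 22456)*(A + k) = (-9405 - 22456)*(536 - 33981084) = -31861*(-33980548) = 1082654239828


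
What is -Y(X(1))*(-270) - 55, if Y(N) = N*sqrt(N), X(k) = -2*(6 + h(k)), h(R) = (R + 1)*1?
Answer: -55 - 17280*I ≈ -55.0 - 17280.0*I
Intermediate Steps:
h(R) = 1 + R (h(R) = (1 + R)*1 = 1 + R)
X(k) = -14 - 2*k (X(k) = -2*(6 + (1 + k)) = -2*(7 + k) = -14 - 2*k)
Y(N) = N**(3/2)
-Y(X(1))*(-270) - 55 = -(-14 - 2*1)**(3/2)*(-270) - 55 = -(-14 - 2)**(3/2)*(-270) - 55 = -(-16)**(3/2)*(-270) - 55 = -(-64)*I*(-270) - 55 = (64*I)*(-270) - 55 = -17280*I - 55 = -55 - 17280*I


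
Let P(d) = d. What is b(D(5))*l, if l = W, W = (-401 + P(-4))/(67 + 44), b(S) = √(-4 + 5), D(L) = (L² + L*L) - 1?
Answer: -135/37 ≈ -3.6486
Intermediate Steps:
D(L) = -1 + 2*L² (D(L) = (L² + L²) - 1 = 2*L² - 1 = -1 + 2*L²)
b(S) = 1 (b(S) = √1 = 1)
W = -135/37 (W = (-401 - 4)/(67 + 44) = -405/111 = -405*1/111 = -135/37 ≈ -3.6486)
l = -135/37 ≈ -3.6486
b(D(5))*l = 1*(-135/37) = -135/37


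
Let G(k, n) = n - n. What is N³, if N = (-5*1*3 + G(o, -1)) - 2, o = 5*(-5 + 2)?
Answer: -4913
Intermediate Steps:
o = -15 (o = 5*(-3) = -15)
G(k, n) = 0
N = -17 (N = (-5*1*3 + 0) - 2 = (-5*3 + 0) - 2 = (-15 + 0) - 2 = -15 - 2 = -17)
N³ = (-17)³ = -4913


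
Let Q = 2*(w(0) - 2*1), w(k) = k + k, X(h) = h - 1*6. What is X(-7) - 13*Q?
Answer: 39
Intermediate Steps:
X(h) = -6 + h (X(h) = h - 6 = -6 + h)
w(k) = 2*k
Q = -4 (Q = 2*(2*0 - 2*1) = 2*(0 - 2) = 2*(-2) = -4)
X(-7) - 13*Q = (-6 - 7) - 13*(-4) = -13 + 52 = 39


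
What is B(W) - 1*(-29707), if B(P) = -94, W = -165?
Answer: 29613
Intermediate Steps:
B(W) - 1*(-29707) = -94 - 1*(-29707) = -94 + 29707 = 29613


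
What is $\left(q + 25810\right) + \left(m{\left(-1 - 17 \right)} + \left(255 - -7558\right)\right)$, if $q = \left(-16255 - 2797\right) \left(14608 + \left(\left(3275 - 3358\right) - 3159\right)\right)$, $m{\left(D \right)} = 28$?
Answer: $-216511381$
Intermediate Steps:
$q = -216545032$ ($q = - 19052 \left(14608 - 3242\right) = \left(-19052\right) 11366 = -216545032$)
$\left(q + 25810\right) + \left(m{\left(-1 - 17 \right)} + \left(255 - -7558\right)\right) = \left(-216545032 + 25810\right) + \left(28 + \left(255 - -7558\right)\right) = -216519222 + \left(28 + \left(255 + 7558\right)\right) = -216519222 + \left(28 + 7813\right) = -216519222 + 7841 = -216511381$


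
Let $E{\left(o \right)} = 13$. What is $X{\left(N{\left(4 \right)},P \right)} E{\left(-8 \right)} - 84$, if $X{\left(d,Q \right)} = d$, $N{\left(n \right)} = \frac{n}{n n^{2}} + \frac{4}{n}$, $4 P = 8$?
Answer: $- \frac{1123}{16} \approx -70.188$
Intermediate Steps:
$P = 2$ ($P = \frac{1}{4} \cdot 8 = 2$)
$N{\left(n \right)} = \frac{1}{n^{2}} + \frac{4}{n}$ ($N{\left(n \right)} = \frac{n}{n^{3}} + \frac{4}{n} = \frac{1}{n^{2}} + \frac{4}{n}$)
$X{\left(N{\left(4 \right)},P \right)} E{\left(-8 \right)} - 84 = \frac{1 + 4 \cdot 4}{16} \cdot 13 - 84 = \frac{1 + 16}{16} \cdot 13 - 84 = \frac{1}{16} \cdot 17 \cdot 13 - 84 = \frac{17}{16} \cdot 13 - 84 = \frac{221}{16} - 84 = - \frac{1123}{16}$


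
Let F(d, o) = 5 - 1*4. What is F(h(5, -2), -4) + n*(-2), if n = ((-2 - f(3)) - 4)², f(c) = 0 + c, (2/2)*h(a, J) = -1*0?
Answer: -161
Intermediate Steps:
h(a, J) = 0 (h(a, J) = -1*0 = 0)
F(d, o) = 1 (F(d, o) = 5 - 4 = 1)
f(c) = c
n = 81 (n = ((-2 - 1*3) - 4)² = ((-2 - 3) - 4)² = (-5 - 4)² = (-9)² = 81)
F(h(5, -2), -4) + n*(-2) = 1 + 81*(-2) = 1 - 162 = -161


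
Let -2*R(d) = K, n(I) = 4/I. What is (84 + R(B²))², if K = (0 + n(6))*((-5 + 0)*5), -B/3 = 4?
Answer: 76729/9 ≈ 8525.4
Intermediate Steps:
B = -12 (B = -3*4 = -12)
K = -50/3 (K = (0 + 4/6)*((-5 + 0)*5) = (0 + 4*(⅙))*(-5*5) = (0 + ⅔)*(-25) = (⅔)*(-25) = -50/3 ≈ -16.667)
R(d) = 25/3 (R(d) = -½*(-50/3) = 25/3)
(84 + R(B²))² = (84 + 25/3)² = (277/3)² = 76729/9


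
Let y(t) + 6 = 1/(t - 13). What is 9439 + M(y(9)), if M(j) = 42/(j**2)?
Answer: 5900047/625 ≈ 9440.1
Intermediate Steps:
y(t) = -6 + 1/(-13 + t) (y(t) = -6 + 1/(t - 13) = -6 + 1/(-13 + t))
M(j) = 42/j**2
9439 + M(y(9)) = 9439 + 42/((79 - 6*9)/(-13 + 9))**2 = 9439 + 42/((79 - 54)/(-4))**2 = 9439 + 42/(-1/4*25)**2 = 9439 + 42/(-25/4)**2 = 9439 + 42*(16/625) = 9439 + 672/625 = 5900047/625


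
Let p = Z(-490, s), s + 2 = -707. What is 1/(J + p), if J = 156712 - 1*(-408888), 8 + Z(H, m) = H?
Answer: 1/565102 ≈ 1.7696e-6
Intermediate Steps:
s = -709 (s = -2 - 707 = -709)
Z(H, m) = -8 + H
J = 565600 (J = 156712 + 408888 = 565600)
p = -498 (p = -8 - 490 = -498)
1/(J + p) = 1/(565600 - 498) = 1/565102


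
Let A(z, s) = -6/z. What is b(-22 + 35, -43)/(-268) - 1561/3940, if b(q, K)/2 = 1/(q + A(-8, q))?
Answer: -1152033/2903780 ≈ -0.39674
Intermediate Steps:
b(q, K) = 2/(3/4 + q) (b(q, K) = 2/(q - 6/(-8)) = 2/(q - 6*(-1/8)) = 2/(q + 3/4) = 2/(3/4 + q))
b(-22 + 35, -43)/(-268) - 1561/3940 = (8/(3 + 4*(-22 + 35)))/(-268) - 1561/3940 = (8/(3 + 4*13))*(-1/268) - 1561*1/3940 = (8/(3 + 52))*(-1/268) - 1561/3940 = (8/55)*(-1/268) - 1561/3940 = -2/3685 - 1561/3940 = -1152033/2903780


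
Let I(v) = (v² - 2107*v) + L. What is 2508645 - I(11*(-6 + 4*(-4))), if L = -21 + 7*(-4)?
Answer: 1940236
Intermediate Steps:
L = -49 (L = -21 - 28 = -49)
I(v) = -49 + v² - 2107*v (I(v) = (v² - 2107*v) - 49 = -49 + v² - 2107*v)
2508645 - I(11*(-6 + 4*(-4))) = 2508645 - (-49 + (11*(-6 + 4*(-4)))² - 23177*(-6 + 4*(-4))) = 2508645 - (-49 + (11*(-6 - 16))² - 23177*(-6 - 16)) = 2508645 - (-49 + (11*(-22))² - 23177*(-22)) = 2508645 - (-49 + (-242)² - 2107*(-242)) = 2508645 - (-49 + 58564 + 509894) = 2508645 - 1*568409 = 2508645 - 568409 = 1940236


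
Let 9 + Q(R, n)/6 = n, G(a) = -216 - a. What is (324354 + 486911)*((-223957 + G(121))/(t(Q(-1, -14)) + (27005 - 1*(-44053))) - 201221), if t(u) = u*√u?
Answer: -9817830086791747930/60141279 - 298937360995*I*√138/60141279 ≈ -1.6325e+11 - 58391.0*I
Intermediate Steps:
Q(R, n) = -54 + 6*n
t(u) = u^(3/2)
(324354 + 486911)*((-223957 + G(121))/(t(Q(-1, -14)) + (27005 - 1*(-44053))) - 201221) = (324354 + 486911)*((-223957 + (-216 - 1*121))/((-54 + 6*(-14))^(3/2) + (27005 - 1*(-44053))) - 201221) = 811265*((-223957 + (-216 - 121))/((-54 - 84)^(3/2) + (27005 + 44053)) - 201221) = 811265*((-223957 - 337)/((-138)^(3/2) + 71058) - 201221) = 811265*(-224294/(-138*I*√138 + 71058) - 201221) = 811265*(-224294/(71058 - 138*I*√138) - 201221) = 811265*(-201221 - 224294/(71058 - 138*I*√138)) = -163243554565 - 181961871910/(71058 - 138*I*√138)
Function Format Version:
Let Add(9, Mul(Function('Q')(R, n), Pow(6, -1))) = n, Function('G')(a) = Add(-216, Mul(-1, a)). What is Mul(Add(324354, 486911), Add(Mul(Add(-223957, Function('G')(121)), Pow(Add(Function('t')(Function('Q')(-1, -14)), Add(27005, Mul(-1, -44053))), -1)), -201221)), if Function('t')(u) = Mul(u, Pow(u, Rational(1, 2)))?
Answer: Add(Rational(-9817830086791747930, 60141279), Mul(Rational(-298937360995, 60141279), I, Pow(138, Rational(1, 2)))) ≈ Add(-1.6325e+11, Mul(-58391., I))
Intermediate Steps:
Function('Q')(R, n) = Add(-54, Mul(6, n))
Function('t')(u) = Pow(u, Rational(3, 2))
Mul(Add(324354, 486911), Add(Mul(Add(-223957, Function('G')(121)), Pow(Add(Function('t')(Function('Q')(-1, -14)), Add(27005, Mul(-1, -44053))), -1)), -201221)) = Mul(Add(324354, 486911), Add(Mul(Add(-223957, Add(-216, Mul(-1, 121))), Pow(Add(Pow(Add(-54, Mul(6, -14)), Rational(3, 2)), Add(27005, Mul(-1, -44053))), -1)), -201221)) = Mul(811265, Add(Mul(Add(-223957, Add(-216, -121)), Pow(Add(Pow(Add(-54, -84), Rational(3, 2)), Add(27005, 44053)), -1)), -201221)) = Mul(811265, Add(Mul(Add(-223957, -337), Pow(Add(Pow(-138, Rational(3, 2)), 71058), -1)), -201221)) = Mul(811265, Add(Mul(-224294, Pow(Add(Mul(-138, I, Pow(138, Rational(1, 2))), 71058), -1)), -201221)) = Mul(811265, Add(Mul(-224294, Pow(Add(71058, Mul(-138, I, Pow(138, Rational(1, 2)))), -1)), -201221)) = Mul(811265, Add(-201221, Mul(-224294, Pow(Add(71058, Mul(-138, I, Pow(138, Rational(1, 2)))), -1)))) = Add(-163243554565, Mul(-181961871910, Pow(Add(71058, Mul(-138, I, Pow(138, Rational(1, 2)))), -1)))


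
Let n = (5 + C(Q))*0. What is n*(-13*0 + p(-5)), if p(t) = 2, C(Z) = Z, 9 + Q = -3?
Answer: 0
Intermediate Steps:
Q = -12 (Q = -9 - 3 = -12)
n = 0 (n = (5 - 12)*0 = -7*0 = 0)
n*(-13*0 + p(-5)) = 0*(-13*0 + 2) = 0*(0 + 2) = 0*2 = 0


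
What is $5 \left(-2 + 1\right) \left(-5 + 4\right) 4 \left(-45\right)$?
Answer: $-900$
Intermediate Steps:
$5 \left(-2 + 1\right) \left(-5 + 4\right) 4 \left(-45\right) = 5 \left(\left(-1\right) \left(-1\right)\right) 4 \left(-45\right) = 5 \cdot 1 \cdot 4 \left(-45\right) = 5 \cdot 4 \left(-45\right) = 20 \left(-45\right) = -900$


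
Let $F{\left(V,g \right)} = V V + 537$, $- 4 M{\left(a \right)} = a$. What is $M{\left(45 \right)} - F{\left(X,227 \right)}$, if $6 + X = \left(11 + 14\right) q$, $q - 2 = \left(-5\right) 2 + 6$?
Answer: $- \frac{14737}{4} \approx -3684.3$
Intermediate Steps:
$q = -2$ ($q = 2 + \left(\left(-5\right) 2 + 6\right) = 2 + \left(-10 + 6\right) = 2 - 4 = -2$)
$M{\left(a \right)} = - \frac{a}{4}$
$X = -56$ ($X = -6 + \left(11 + 14\right) \left(-2\right) = -6 + 25 \left(-2\right) = -6 - 50 = -56$)
$F{\left(V,g \right)} = 537 + V^{2}$ ($F{\left(V,g \right)} = V^{2} + 537 = 537 + V^{2}$)
$M{\left(45 \right)} - F{\left(X,227 \right)} = \left(- \frac{1}{4}\right) 45 - \left(537 + \left(-56\right)^{2}\right) = - \frac{45}{4} - \left(537 + 3136\right) = - \frac{45}{4} - 3673 = - \frac{14737}{4}$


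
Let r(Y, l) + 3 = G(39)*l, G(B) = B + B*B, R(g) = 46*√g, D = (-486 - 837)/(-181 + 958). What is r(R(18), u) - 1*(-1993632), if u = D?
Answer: 73665993/37 ≈ 1.9910e+6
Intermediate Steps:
D = -63/37 (D = -1323/777 = -1323*1/777 = -63/37 ≈ -1.7027)
u = -63/37 ≈ -1.7027
G(B) = B + B²
r(Y, l) = -3 + 1560*l (r(Y, l) = -3 + (39*(1 + 39))*l = -3 + (39*40)*l = -3 + 1560*l)
r(R(18), u) - 1*(-1993632) = (-3 + 1560*(-63/37)) - 1*(-1993632) = (-3 - 98280/37) + 1993632 = -98391/37 + 1993632 = 73665993/37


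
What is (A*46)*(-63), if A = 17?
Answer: -49266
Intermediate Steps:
(A*46)*(-63) = (17*46)*(-63) = 782*(-63) = -49266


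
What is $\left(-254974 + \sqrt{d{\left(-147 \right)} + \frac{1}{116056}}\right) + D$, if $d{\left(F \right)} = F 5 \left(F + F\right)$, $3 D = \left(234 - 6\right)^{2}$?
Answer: $-237646 + \frac{\sqrt{727628789763574}}{58028} \approx -2.3718 \cdot 10^{5}$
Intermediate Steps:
$D = 17328$ ($D = \frac{\left(234 - 6\right)^{2}}{3} = \frac{228^{2}}{3} = \frac{1}{3} \cdot 51984 = 17328$)
$d{\left(F \right)} = 10 F^{2}$ ($d{\left(F \right)} = 5 F 2 F = 10 F^{2}$)
$\left(-254974 + \sqrt{d{\left(-147 \right)} + \frac{1}{116056}}\right) + D = \left(-254974 + \sqrt{10 \left(-147\right)^{2} + \frac{1}{116056}}\right) + 17328 = \left(-254974 + \sqrt{10 \cdot 21609 + \frac{1}{116056}}\right) + 17328 = \left(-254974 + \sqrt{216090 + \frac{1}{116056}}\right) + 17328 = \left(-254974 + \sqrt{\frac{25078541041}{116056}}\right) + 17328 = \left(-254974 + \frac{\sqrt{727628789763574}}{58028}\right) + 17328 = -237646 + \frac{\sqrt{727628789763574}}{58028}$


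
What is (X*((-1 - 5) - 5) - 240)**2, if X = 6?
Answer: 93636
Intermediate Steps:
(X*((-1 - 5) - 5) - 240)**2 = (6*((-1 - 5) - 5) - 240)**2 = (6*(-6 - 5) - 240)**2 = (6*(-11) - 240)**2 = (-66 - 240)**2 = (-306)**2 = 93636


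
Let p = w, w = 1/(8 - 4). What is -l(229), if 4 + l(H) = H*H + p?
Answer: -209749/4 ≈ -52437.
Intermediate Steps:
w = ¼ (w = 1/4 = ¼ ≈ 0.25000)
p = ¼ ≈ 0.25000
l(H) = -15/4 + H² (l(H) = -4 + (H*H + ¼) = -4 + (H² + ¼) = -4 + (¼ + H²) = -15/4 + H²)
-l(229) = -(-15/4 + 229²) = -(-15/4 + 52441) = -1*209749/4 = -209749/4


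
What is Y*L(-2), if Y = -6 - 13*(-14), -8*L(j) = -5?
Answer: 110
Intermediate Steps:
L(j) = 5/8 (L(j) = -⅛*(-5) = 5/8)
Y = 176 (Y = -6 + 182 = 176)
Y*L(-2) = 176*(5/8) = 110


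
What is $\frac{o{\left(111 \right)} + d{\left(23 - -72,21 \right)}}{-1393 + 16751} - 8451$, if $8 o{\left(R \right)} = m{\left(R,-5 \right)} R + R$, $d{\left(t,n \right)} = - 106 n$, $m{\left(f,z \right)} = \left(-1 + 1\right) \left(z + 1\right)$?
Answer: $- \frac{1038341361}{122864} \approx -8451.1$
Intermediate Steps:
$m{\left(f,z \right)} = 0$ ($m{\left(f,z \right)} = 0 \left(1 + z\right) = 0$)
$o{\left(R \right)} = \frac{R}{8}$ ($o{\left(R \right)} = \frac{0 R + R}{8} = \frac{0 + R}{8} = \frac{R}{8}$)
$\frac{o{\left(111 \right)} + d{\left(23 - -72,21 \right)}}{-1393 + 16751} - 8451 = \frac{\frac{1}{8} \cdot 111 - 2226}{-1393 + 16751} - 8451 = \frac{\frac{111}{8} - 2226}{15358} - 8451 = \left(- \frac{17697}{8}\right) \frac{1}{15358} - 8451 = - \frac{17697}{122864} - 8451 = - \frac{1038341361}{122864}$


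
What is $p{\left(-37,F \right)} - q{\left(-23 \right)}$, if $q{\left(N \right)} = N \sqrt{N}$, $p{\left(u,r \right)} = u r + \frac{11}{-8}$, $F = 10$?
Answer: $- \frac{2971}{8} + 23 i \sqrt{23} \approx -371.38 + 110.3 i$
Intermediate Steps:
$p{\left(u,r \right)} = - \frac{11}{8} + r u$ ($p{\left(u,r \right)} = r u + 11 \left(- \frac{1}{8}\right) = r u - \frac{11}{8} = - \frac{11}{8} + r u$)
$q{\left(N \right)} = N^{\frac{3}{2}}$
$p{\left(-37,F \right)} - q{\left(-23 \right)} = \left(- \frac{11}{8} + 10 \left(-37\right)\right) - \left(-23\right)^{\frac{3}{2}} = \left(- \frac{11}{8} - 370\right) - - 23 i \sqrt{23} = - \frac{2971}{8} + 23 i \sqrt{23}$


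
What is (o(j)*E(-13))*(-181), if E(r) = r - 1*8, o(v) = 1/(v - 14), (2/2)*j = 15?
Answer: 3801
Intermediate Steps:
j = 15
o(v) = 1/(-14 + v)
E(r) = -8 + r (E(r) = r - 8 = -8 + r)
(o(j)*E(-13))*(-181) = ((-8 - 13)/(-14 + 15))*(-181) = (-21/1)*(-181) = (1*(-21))*(-181) = -21*(-181) = 3801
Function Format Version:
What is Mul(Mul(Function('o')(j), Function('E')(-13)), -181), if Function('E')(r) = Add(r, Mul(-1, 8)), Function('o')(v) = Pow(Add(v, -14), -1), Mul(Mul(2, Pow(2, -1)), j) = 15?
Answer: 3801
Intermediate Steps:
j = 15
Function('o')(v) = Pow(Add(-14, v), -1)
Function('E')(r) = Add(-8, r) (Function('E')(r) = Add(r, -8) = Add(-8, r))
Mul(Mul(Function('o')(j), Function('E')(-13)), -181) = Mul(Mul(Pow(Add(-14, 15), -1), Add(-8, -13)), -181) = Mul(Mul(Pow(1, -1), -21), -181) = Mul(Mul(1, -21), -181) = Mul(-21, -181) = 3801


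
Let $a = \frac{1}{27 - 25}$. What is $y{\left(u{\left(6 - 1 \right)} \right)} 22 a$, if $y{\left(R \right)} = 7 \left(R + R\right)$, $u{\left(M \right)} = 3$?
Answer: $462$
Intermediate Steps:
$y{\left(R \right)} = 14 R$ ($y{\left(R \right)} = 7 \cdot 2 R = 14 R$)
$a = \frac{1}{2} \approx 0.5$
$y{\left(u{\left(6 - 1 \right)} \right)} 22 a = 14 \cdot 3 \cdot 22 \cdot \frac{1}{2} = 42 \cdot 22 \cdot \frac{1}{2} = 924 \cdot \frac{1}{2} = 462$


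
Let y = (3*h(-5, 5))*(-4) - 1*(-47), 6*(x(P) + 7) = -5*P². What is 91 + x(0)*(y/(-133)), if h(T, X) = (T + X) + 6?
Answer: 1704/19 ≈ 89.684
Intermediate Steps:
x(P) = -7 - 5*P²/6 (x(P) = -7 + (-5*P²)/6 = -7 - 5*P²/6)
h(T, X) = 6 + T + X
y = -25 (y = (3*(6 - 5 + 5))*(-4) - 1*(-47) = (3*6)*(-4) + 47 = 18*(-4) + 47 = -72 + 47 = -25)
91 + x(0)*(y/(-133)) = 91 + (-7 - ⅚*0²)*(-25/(-133)) = 91 + (-7 - ⅚*0)*(-25*(-1/133)) = 91 + (-7 + 0)*(25/133) = 91 - 7*25/133 = 91 - 25/19 = 1704/19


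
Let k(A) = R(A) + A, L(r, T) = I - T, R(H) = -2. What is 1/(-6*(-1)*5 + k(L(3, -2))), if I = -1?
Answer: 1/29 ≈ 0.034483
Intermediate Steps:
L(r, T) = -1 - T
k(A) = -2 + A
1/(-6*(-1)*5 + k(L(3, -2))) = 1/(-6*(-1)*5 + (-2 + (-1 - 1*(-2)))) = 1/(6*5 + (-2 + (-1 + 2))) = 1/(30 + (-2 + 1)) = 1/(30 - 1) = 1/29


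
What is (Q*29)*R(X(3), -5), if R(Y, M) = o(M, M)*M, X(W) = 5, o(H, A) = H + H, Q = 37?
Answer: 53650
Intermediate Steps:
o(H, A) = 2*H
R(Y, M) = 2*M² (R(Y, M) = (2*M)*M = 2*M²)
(Q*29)*R(X(3), -5) = (37*29)*(2*(-5)²) = 1073*(2*25) = 1073*50 = 53650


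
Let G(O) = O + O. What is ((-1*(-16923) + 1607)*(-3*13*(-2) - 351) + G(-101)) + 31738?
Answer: -5027154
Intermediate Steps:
G(O) = 2*O
((-1*(-16923) + 1607)*(-3*13*(-2) - 351) + G(-101)) + 31738 = ((-1*(-16923) + 1607)*(-3*13*(-2) - 351) + 2*(-101)) + 31738 = ((16923 + 1607)*(-39*(-2) - 351) - 202) + 31738 = (18530*(78 - 351) - 202) + 31738 = (18530*(-273) - 202) + 31738 = (-5058690 - 202) + 31738 = -5058892 + 31738 = -5027154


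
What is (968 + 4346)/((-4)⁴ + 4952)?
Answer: 2657/2604 ≈ 1.0204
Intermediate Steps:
(968 + 4346)/((-4)⁴ + 4952) = 5314/(256 + 4952) = 5314/5208 = 5314*(1/5208) = 2657/2604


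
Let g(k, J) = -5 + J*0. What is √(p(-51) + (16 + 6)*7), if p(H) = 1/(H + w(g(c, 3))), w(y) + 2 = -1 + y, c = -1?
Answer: √536015/59 ≈ 12.409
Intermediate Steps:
g(k, J) = -5 (g(k, J) = -5 + 0 = -5)
w(y) = -3 + y (w(y) = -2 + (-1 + y) = -3 + y)
p(H) = 1/(-8 + H) (p(H) = 1/(H + (-3 - 5)) = 1/(H - 8) = 1/(-8 + H))
√(p(-51) + (16 + 6)*7) = √(1/(-8 - 51) + (16 + 6)*7) = √(1/(-59) + 22*7) = √(-1/59 + 154) = √(9085/59) = √536015/59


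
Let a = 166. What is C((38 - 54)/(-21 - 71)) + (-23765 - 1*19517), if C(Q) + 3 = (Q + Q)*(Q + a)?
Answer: -22867189/529 ≈ -43227.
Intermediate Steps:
C(Q) = -3 + 2*Q*(166 + Q) (C(Q) = -3 + (Q + Q)*(Q + 166) = -3 + (2*Q)*(166 + Q) = -3 + 2*Q*(166 + Q))
C((38 - 54)/(-21 - 71)) + (-23765 - 1*19517) = (-3 + 2*((38 - 54)/(-21 - 71))**2 + 332*((38 - 54)/(-21 - 71))) + (-23765 - 1*19517) = (-3 + 2*(-16/(-92))**2 + 332*(-16/(-92))) + (-23765 - 19517) = (-3 + 2*(-16*(-1/92))**2 + 332*(-16*(-1/92))) - 43282 = (-3 + 2*(4/23)**2 + 332*(4/23)) - 43282 = (-3 + 2*(16/529) + 1328/23) - 43282 = (-3 + 32/529 + 1328/23) - 43282 = 28989/529 - 43282 = -22867189/529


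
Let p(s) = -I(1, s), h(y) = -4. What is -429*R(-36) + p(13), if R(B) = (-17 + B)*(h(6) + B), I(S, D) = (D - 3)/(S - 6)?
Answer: -909478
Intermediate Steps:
I(S, D) = (-3 + D)/(-6 + S)
p(s) = -⅗ + s/5 (p(s) = -(-3 + s)/(-6 + 1) = -(-3 + s)/(-5) = -(-1)*(-3 + s)/5 = -(⅗ - s/5) = -⅗ + s/5)
R(B) = (-17 + B)*(-4 + B)
-429*R(-36) + p(13) = -429*(68 + (-36)² - 21*(-36)) + (-⅗ + (⅕)*13) = -429*(68 + 1296 + 756) + (-⅗ + 13/5) = -429*2120 + 2 = -909480 + 2 = -909478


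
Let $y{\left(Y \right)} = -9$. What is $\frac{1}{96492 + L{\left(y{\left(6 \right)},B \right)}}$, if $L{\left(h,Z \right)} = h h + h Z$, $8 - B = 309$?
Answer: $\frac{1}{99282} \approx 1.0072 \cdot 10^{-5}$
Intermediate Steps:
$B = -301$ ($B = 8 - 309 = -301$)
$L{\left(h,Z \right)} = h^{2} + Z h$
$\frac{1}{96492 + L{\left(y{\left(6 \right)},B \right)}} = \frac{1}{96492 - 9 \left(-301 - 9\right)} = \frac{1}{96492 - -2790} = \frac{1}{96492 + 2790} = \frac{1}{99282}$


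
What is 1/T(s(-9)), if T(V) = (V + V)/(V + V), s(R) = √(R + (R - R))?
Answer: 1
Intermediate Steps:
s(R) = √R (s(R) = √(R + 0) = √R)
T(V) = 1 (T(V) = (2*V)/((2*V)) = (2*V)*(1/(2*V)) = 1)
1/T(s(-9)) = 1/1 = 1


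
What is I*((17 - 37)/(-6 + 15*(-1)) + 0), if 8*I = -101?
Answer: -505/42 ≈ -12.024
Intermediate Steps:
I = -101/8 (I = (⅛)*(-101) = -101/8 ≈ -12.625)
I*((17 - 37)/(-6 + 15*(-1)) + 0) = -101*((17 - 37)/(-6 + 15*(-1)) + 0)/8 = -101*(-20/(-6 - 15) + 0)/8 = -101*(-20/(-21) + 0)/8 = -101*(-20*(-1/21) + 0)/8 = -101*(20/21 + 0)/8 = -101/8*20/21 = -505/42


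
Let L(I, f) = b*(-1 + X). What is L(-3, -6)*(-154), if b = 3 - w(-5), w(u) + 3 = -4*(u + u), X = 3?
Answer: 10472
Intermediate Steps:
w(u) = -3 - 8*u (w(u) = -3 - 4*(u + u) = -3 - 8*u)
b = -34 (b = 3 - (-3 - 8*(-5)) = 3 - (-3 + 40) = 3 - 1*37 = 3 - 37 = -34)
L(I, f) = -68 (L(I, f) = -34*(-1 + 3) = -34*2 = -68)
L(-3, -6)*(-154) = -68*(-154) = 10472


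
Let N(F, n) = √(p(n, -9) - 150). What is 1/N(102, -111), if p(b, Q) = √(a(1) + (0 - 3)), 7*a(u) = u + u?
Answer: √7/√(-1050 + I*√133) ≈ 0.00044836 - 0.081646*I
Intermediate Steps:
a(u) = 2*u/7 (a(u) = (u + u)/7 = (2*u)/7 = 2*u/7)
p(b, Q) = I*√133/7 (p(b, Q) = √((2/7)*1 + (0 - 3)) = √(2/7 - 3) = √(-19/7) = I*√133/7)
N(F, n) = √(-150 + I*√133/7) (N(F, n) = √(I*√133/7 - 150) = √(-150 + I*√133/7))
1/N(102, -111) = 1/(√(-7350 + 7*I*√133)/7) = 7/√(-7350 + 7*I*√133)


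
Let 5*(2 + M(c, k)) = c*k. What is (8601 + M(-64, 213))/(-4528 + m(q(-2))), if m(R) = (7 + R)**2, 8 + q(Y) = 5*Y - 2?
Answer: -29363/21795 ≈ -1.3472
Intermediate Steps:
M(c, k) = -2 + c*k/5 (M(c, k) = -2 + (c*k)/5 = -2 + c*k/5)
q(Y) = -10 + 5*Y (q(Y) = -8 + (5*Y - 2) = -8 + (-2 + 5*Y) = -10 + 5*Y)
(8601 + M(-64, 213))/(-4528 + m(q(-2))) = (8601 + (-2 + (1/5)*(-64)*213))/(-4528 + (7 + (-10 + 5*(-2)))**2) = (8601 + (-2 - 13632/5))/(-4528 + (7 + (-10 - 10))**2) = (8601 - 13642/5)/(-4528 + (7 - 20)**2) = 29363/(5*(-4528 + (-13)**2)) = 29363/(5*(-4528 + 169)) = (29363/5)/(-4359) = (29363/5)*(-1/4359) = -29363/21795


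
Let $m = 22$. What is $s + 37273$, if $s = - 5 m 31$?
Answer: $33863$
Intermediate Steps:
$s = -3410$ ($s = \left(-5\right) 22 \cdot 31 = \left(-110\right) 31 = -3410$)
$s + 37273 = -3410 + 37273 = 33863$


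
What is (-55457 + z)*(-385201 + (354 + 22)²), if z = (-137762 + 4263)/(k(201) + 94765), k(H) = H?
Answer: 1284144096465825/94966 ≈ 1.3522e+10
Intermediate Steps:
z = -133499/94966 (z = (-137762 + 4263)/(201 + 94765) = -133499/94966 ≈ -1.4058)
(-55457 + z)*(-385201 + (354 + 22)²) = (-55457 - 133499/94966)*(-385201 + (354 + 22)²) = -5266662961*(-385201 + 376²)/94966 = -5266662961*(-385201 + 141376)/94966 = -5266662961/94966*(-243825) = 1284144096465825/94966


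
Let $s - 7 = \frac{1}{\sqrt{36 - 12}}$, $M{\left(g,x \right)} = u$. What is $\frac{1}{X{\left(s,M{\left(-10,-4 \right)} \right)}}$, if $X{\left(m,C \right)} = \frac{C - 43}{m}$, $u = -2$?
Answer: $- \frac{7}{45} - \frac{\sqrt{6}}{540} \approx -0.16009$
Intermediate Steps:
$M{\left(g,x \right)} = -2$
$s = 7 + \frac{\sqrt{6}}{12}$ ($s = 7 + \frac{1}{\sqrt{36 - 12}} = 7 + \frac{1}{\sqrt{24}} = 7 + \frac{1}{2 \sqrt{6}} = 7 + \frac{\sqrt{6}}{12} \approx 7.2041$)
$X{\left(m,C \right)} = \frac{-43 + C}{m}$
$\frac{1}{X{\left(s,M{\left(-10,-4 \right)} \right)}} = \frac{1}{\frac{1}{7 + \frac{\sqrt{6}}{12}} \left(-43 - 2\right)} = \frac{1}{\frac{1}{7 + \frac{\sqrt{6}}{12}} \left(-45\right)} = \frac{1}{\left(-45\right) \frac{1}{7 + \frac{\sqrt{6}}{12}}} = - \frac{7}{45} - \frac{\sqrt{6}}{540}$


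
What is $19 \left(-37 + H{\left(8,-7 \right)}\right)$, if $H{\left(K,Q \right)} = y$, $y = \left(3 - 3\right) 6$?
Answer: $-703$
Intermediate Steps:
$y = 0$ ($y = \left(3 - 3\right) 6 = 0 \cdot 6 = 0$)
$H{\left(K,Q \right)} = 0$
$19 \left(-37 + H{\left(8,-7 \right)}\right) = 19 \left(-37 + 0\right) = 19 \left(-37\right) = -703$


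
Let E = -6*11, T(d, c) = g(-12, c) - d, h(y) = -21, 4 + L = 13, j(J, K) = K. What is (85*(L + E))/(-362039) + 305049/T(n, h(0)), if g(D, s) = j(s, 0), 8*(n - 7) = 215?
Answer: -883515766293/98112569 ≈ -9005.1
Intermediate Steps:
n = 271/8 (n = 7 + (⅛)*215 = 7 + 215/8 = 271/8 ≈ 33.875)
L = 9 (L = -4 + 13 = 9)
g(D, s) = 0
T(d, c) = -d (T(d, c) = 0 - d = -d)
E = -66
(85*(L + E))/(-362039) + 305049/T(n, h(0)) = (85*(9 - 66))/(-362039) + 305049/((-1*271/8)) = (85*(-57))*(-1/362039) + 305049/(-271/8) = -4845*(-1/362039) + 305049*(-8/271) = 4845/362039 - 2440392/271 = -883515766293/98112569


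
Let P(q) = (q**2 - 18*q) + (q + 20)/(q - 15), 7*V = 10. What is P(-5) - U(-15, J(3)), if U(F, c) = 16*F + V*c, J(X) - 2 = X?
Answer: 9719/28 ≈ 347.11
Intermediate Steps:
V = 10/7 (V = (1/7)*10 = 10/7 ≈ 1.4286)
J(X) = 2 + X
U(F, c) = 16*F + 10*c/7
P(q) = q**2 - 18*q + (20 + q)/(-15 + q) (P(q) = (q**2 - 18*q) + (20 + q)/(-15 + q) = q**2 - 18*q + (20 + q)/(-15 + q))
P(-5) - U(-15, J(3)) = (20 + (-5)**3 - 33*(-5)**2 + 271*(-5))/(-15 - 5) - (16*(-15) + 10*(2 + 3)/7) = (20 - 125 - 33*25 - 1355)/(-20) - (-240 + (10/7)*5) = -(20 - 125 - 825 - 1355)/20 - (-240 + 50/7) = -1/20*(-2285) - 1*(-1630/7) = 457/4 + 1630/7 = 9719/28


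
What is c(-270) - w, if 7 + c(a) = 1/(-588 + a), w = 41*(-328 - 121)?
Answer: 15788915/858 ≈ 18402.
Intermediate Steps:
w = -18409 (w = 41*(-449) = -18409)
c(a) = -7 + 1/(-588 + a)
c(-270) - w = (4117 - 7*(-270))/(-588 - 270) - 1*(-18409) = (4117 + 1890)/(-858) + 18409 = -1/858*6007 + 18409 = -6007/858 + 18409 = 15788915/858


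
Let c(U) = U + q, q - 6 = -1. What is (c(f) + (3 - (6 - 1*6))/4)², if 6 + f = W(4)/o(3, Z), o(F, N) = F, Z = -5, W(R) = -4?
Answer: 361/144 ≈ 2.5069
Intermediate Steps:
q = 5 (q = 6 - 1 = 5)
f = -22/3 (f = -6 - 4/3 = -22/3 ≈ -7.3333)
c(U) = 5 + U (c(U) = U + 5 = 5 + U)
(c(f) + (3 - (6 - 1*6))/4)² = ((5 - 22/3) + (3 - (6 - 1*6))/4)² = (-7/3 + (3 - (6 - 6))*(¼))² = (-7/3 + (3 - 1*0)*(¼))² = (-7/3 + (3 + 0)*(¼))² = (-7/3 + 3*(¼))² = (-7/3 + ¾)² = (-19/12)² = 361/144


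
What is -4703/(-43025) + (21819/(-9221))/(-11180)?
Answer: 97154940163/887096161900 ≈ 0.10952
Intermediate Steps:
-4703/(-43025) + (21819/(-9221))/(-11180) = -4703*(-1/43025) + (21819*(-1/9221))*(-1/11180) = 4703/43025 - 21819/9221*(-1/11180) = 4703/43025 + 21819/103090780 = 97154940163/887096161900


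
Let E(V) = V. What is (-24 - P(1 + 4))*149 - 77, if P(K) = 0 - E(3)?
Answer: -3206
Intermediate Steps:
P(K) = -3 (P(K) = 0 - 1*3 = 0 - 3 = -3)
(-24 - P(1 + 4))*149 - 77 = (-24 - 1*(-3))*149 - 77 = (-24 + 3)*149 - 77 = -21*149 - 77 = -3129 - 77 = -3206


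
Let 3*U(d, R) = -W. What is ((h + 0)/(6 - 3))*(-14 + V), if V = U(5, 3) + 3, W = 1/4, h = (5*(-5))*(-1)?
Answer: -3325/36 ≈ -92.361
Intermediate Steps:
h = 25 (h = -25*(-1) = 25)
W = ¼ (W = 1*(¼) = ¼ ≈ 0.25000)
U(d, R) = -1/12 (U(d, R) = (-1*¼)/3 = (⅓)*(-¼) = -1/12)
V = 35/12 (V = -1/12 + 3 = 35/12 ≈ 2.9167)
((h + 0)/(6 - 3))*(-14 + V) = ((25 + 0)/(6 - 3))*(-14 + 35/12) = (25/3)*(-133/12) = -3325/36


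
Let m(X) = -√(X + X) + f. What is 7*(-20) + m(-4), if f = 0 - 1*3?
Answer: -143 - 2*I*√2 ≈ -143.0 - 2.8284*I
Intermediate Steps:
f = -3 (f = 0 - 3 = -3)
m(X) = -3 - √2*√X (m(X) = -√(X + X) - 3 = -√(2*X) - 3 = -√2*√X - 3 = -3 - √2*√X)
7*(-20) + m(-4) = 7*(-20) + (-3 - √2*√(-4)) = -140 + (-3 - √2*2*I) = -140 + (-3 - 2*I*√2) = -143 - 2*I*√2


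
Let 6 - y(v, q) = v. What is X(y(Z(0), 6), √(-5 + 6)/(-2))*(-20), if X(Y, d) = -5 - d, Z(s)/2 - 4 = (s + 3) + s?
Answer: 90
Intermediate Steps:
Z(s) = 14 + 4*s (Z(s) = 8 + 2*((s + 3) + s) = 8 + 2*((3 + s) + s) = 8 + 2*(3 + 2*s) = 8 + (6 + 4*s) = 14 + 4*s)
y(v, q) = 6 - v
X(y(Z(0), 6), √(-5 + 6)/(-2))*(-20) = (-5 - √(-5 + 6)/(-2))*(-20) = (-5 - √1*(-1)/2)*(-20) = (-5 - (-1)/2)*(-20) = (-5 - 1*(-½))*(-20) = (-5 + ½)*(-20) = -9/2*(-20) = 90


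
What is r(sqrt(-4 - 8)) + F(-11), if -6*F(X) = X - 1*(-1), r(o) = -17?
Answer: -46/3 ≈ -15.333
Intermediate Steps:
F(X) = -1/6 - X/6 (F(X) = -(X - 1*(-1))/6 = -(X + 1)/6 = -(1 + X)/6 = -1/6 - X/6)
r(sqrt(-4 - 8)) + F(-11) = -17 + (-1/6 - 1/6*(-11)) = -17 + (-1/6 + 11/6) = -17 + 5/3 = -46/3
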